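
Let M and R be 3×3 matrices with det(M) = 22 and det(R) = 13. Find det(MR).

|MR| = 286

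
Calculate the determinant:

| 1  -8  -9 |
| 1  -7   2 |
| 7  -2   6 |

-525

Expand along row 1:
  + 1 · |-7 2; -2 6| = 1·(-42 − (-4)) = -38
  − (-8) · |1 2; 7 6| = −(-8)·(6 − 14) = -64
  + (-9) · |1 -7; 7 -2| = (-9)·(-2 − (-49)) = -423
Sum: (-38) + (-64) + (-423) = -525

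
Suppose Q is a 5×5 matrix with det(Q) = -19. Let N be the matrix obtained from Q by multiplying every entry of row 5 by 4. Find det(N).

Scaling one row by 4 multiplies the determinant by 4.
det(N) = (4)·(-19) = -76

det(N) = -76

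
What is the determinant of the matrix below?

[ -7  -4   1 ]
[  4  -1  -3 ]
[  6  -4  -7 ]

-15

Expand along column 1:
  + (-7) · |-1 -3; -4 -7| = (-7)·(7 − 12) = 35
  − 4 · |-4 1; -4 -7| = −4·(28 − (-4)) = -128
  + 6 · |-4 1; -1 -3| = 6·(12 − (-1)) = 78
Sum: (35) + (-128) + (78) = -15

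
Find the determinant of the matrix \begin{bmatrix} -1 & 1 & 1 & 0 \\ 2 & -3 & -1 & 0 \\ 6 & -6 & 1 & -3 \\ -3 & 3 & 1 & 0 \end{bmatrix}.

Expand along column 4 (it has 3 zeros):
  − (-3) · M_34   where M_34 = det([-1 1 1; 2 -3 -1; -3 3 1]) = -2
det = (-1)·(-3)·(-2) = -6

-6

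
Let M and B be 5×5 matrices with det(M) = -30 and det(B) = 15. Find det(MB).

det(MB) = det(M)·det(B) = (-30)·(15) = -450

-450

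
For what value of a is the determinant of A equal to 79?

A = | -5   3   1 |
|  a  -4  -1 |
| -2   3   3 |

Expanding along the column containing a, det(A) is linear in a: det(A) = (-6)·a + (43).
Set (-6)·a + (43) = 79  ⇒  (-6)·a = 36  ⇒  a = -6.

a = -6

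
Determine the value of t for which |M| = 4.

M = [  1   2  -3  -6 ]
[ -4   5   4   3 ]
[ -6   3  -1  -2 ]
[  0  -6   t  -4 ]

Expanding along the row containing t, det(M) is linear in t: det(M) = (179)·t + (1078).
Set (179)·t + (1078) = 4  ⇒  (179)·t = -1074  ⇒  t = -6.

-6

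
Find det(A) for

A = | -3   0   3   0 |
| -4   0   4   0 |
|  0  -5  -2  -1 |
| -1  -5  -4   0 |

Expand along column 4 (it has 3 zeros):
  − (-1) · M_34   where M_34 = det([-3 0 3; -4 0 4; -1 -5 -4]) = 0
det = (-1)·(-1)·(0) = 0

0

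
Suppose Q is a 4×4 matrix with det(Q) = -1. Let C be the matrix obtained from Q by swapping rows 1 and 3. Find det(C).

Swapping two rows multiplies the determinant by −1.
det(C) = (-1)·(-1) = 1

1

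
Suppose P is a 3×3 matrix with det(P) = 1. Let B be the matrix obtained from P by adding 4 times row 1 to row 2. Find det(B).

Adding a multiple of one row to another leaves the determinant unchanged.
det(B) = (1)·(1) = 1

1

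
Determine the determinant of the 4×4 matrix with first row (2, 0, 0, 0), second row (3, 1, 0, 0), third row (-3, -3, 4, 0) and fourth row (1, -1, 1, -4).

The determinant is -32.

The matrix is lower triangular, so the determinant is the product of the diagonal entries:
det = (2) · (1) · (4) · (-4) = -32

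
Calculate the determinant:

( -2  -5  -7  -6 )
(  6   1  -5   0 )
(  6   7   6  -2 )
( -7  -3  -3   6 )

Expand along row 2 (it has 1 zero):
  − (6) · M_21   where M_21 = det([-5 -7 -6; 7 6 -2; -3 -3 6]) = 120
  + (1) · M_22   where M_22 = det([-2 -7 -6; 6 6 -2; -7 -3 6]) = -50
  − (-5) · M_23   where M_23 = det([-2 -5 -6; 6 7 -2; -7 -3 6]) = -148
det = (-1)·(6)·(120) + (+1)·(1)·(-50) + (-1)·(-5)·(-148) = -1510

-1510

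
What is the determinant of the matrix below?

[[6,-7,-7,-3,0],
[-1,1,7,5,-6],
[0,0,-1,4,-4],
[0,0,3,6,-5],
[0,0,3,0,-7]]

-138

The matrix is block upper-triangular with a 2×2 block and a 3×3 block on the diagonal, so its determinant equals the product of the determinants of the diagonal blocks.
det of the 2×2 block = -1
det of the 3×3 block = 138
det = (-1)·(138) = -138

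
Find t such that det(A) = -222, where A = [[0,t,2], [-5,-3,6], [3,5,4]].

-5

Expanding along the row containing t, det(A) is linear in t: det(A) = (38)·t + (-32).
Set (38)·t + (-32) = -222  ⇒  (38)·t = -190  ⇒  t = -5.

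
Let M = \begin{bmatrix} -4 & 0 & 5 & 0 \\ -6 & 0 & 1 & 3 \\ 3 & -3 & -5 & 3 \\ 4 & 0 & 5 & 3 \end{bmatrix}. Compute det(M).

Expand along column 2 (it has 3 zeros):
  − (-3) · M_32   where M_32 = det([-4 5 0; -6 1 3; 4 5 3]) = 198
det = (-1)·(-3)·(198) = 594

det(M) = 594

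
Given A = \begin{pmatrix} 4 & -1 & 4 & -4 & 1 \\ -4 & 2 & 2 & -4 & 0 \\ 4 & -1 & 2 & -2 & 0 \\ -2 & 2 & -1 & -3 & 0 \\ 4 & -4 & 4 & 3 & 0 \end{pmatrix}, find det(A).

The determinant is -32.

Expand along column 5 (it has 4 zeros):
  + (1) · M_15   where M_15 = det([-4 2 2 -4; 4 -1 2 -2; -2 2 -1 -3; 4 -4 4 3]) = -32
det = (+1)·(1)·(-32) = -32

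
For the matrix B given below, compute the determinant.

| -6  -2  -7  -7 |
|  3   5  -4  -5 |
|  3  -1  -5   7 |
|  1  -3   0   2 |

Expand along row 4 (it has 1 zero):
  − (1) · M_41   where M_41 = det([-2 -7 -7; 5 -4 -5; -1 -5 7]) = 519
  + (-3) · M_42   where M_42 = det([-6 -7 -7; 3 -4 -5; 3 -5 7]) = 591
  + (2) · M_44   where M_44 = det([-6 -2 -7; 3 5 -4; 3 -1 -5]) = 294
det = (-1)·(1)·(519) + (+1)·(-3)·(591) + (+1)·(2)·(294) = -1704

-1704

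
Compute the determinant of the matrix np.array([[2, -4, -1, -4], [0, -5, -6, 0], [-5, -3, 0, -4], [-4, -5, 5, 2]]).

Expand along row 2 (it has 2 zeros):
  + (-5) · M_22   where M_22 = det([2 -1 -4; -5 0 -4; -4 5 2]) = 114
  − (-6) · M_23   where M_23 = det([2 -4 -4; -5 -3 -4; -4 -5 2]) = -208
det = (+1)·(-5)·(114) + (-1)·(-6)·(-208) = -1818

-1818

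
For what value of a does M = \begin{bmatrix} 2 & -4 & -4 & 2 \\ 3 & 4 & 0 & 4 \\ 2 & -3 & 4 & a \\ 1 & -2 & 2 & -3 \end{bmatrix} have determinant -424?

a = 0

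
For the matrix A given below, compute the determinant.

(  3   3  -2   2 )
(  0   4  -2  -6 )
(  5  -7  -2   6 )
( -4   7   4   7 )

-208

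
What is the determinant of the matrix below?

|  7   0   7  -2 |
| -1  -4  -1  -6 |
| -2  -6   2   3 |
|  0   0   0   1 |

Expand along row 4 (it has 3 zeros):
  + (1) · M_44   where M_44 = det([7 0 7; -1 -4 -1; -2 -6 2]) = -112
det = (+1)·(1)·(-112) = -112

The determinant is -112.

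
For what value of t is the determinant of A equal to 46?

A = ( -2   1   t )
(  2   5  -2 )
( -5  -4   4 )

t = 4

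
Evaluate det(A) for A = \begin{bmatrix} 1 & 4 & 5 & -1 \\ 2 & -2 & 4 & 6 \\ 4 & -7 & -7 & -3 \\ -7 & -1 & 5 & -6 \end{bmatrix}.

-3006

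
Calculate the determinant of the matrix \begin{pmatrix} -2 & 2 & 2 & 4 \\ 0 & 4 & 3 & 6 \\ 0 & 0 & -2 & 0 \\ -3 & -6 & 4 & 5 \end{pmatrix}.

The determinant is 200.

Expand along row 3 (it has 3 zeros):
  + (-2) · M_33   where M_33 = det([-2 2 4; 0 4 6; -3 -6 5]) = -100
det = (+1)·(-2)·(-100) = 200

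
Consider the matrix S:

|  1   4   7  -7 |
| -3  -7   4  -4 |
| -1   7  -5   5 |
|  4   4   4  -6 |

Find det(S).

Expand along row 1:
  + (1) · M_11   where M_11 = det([-7 4 -4; 7 -5 5; 4 4 -6]) = -14
  − (4) · M_12   where M_12 = det([-3 4 -4; -1 -5 5; 4 4 -6]) = -38
  + (7) · M_13   where M_13 = det([-3 -7 -4; -1 7 5; 4 4 -6]) = 216
  − (-7) · M_14   where M_14 = det([-3 -7 4; -1 7 -5; 4 4 4]) = -160
det = (+1)·(1)·(-14) + (-1)·(4)·(-38) + (+1)·(7)·(216) + (-1)·(-7)·(-160) = 530

530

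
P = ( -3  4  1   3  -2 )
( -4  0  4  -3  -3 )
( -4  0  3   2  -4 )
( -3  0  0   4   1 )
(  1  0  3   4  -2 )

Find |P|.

1380

Expand along column 2 (it has 4 zeros):
  − (4) · M_12   where M_12 = det([-4 4 -3 -3; -4 3 2 -4; -3 0 4 1; 1 3 4 -2]) = -345
det = (-1)·(4)·(-345) = 1380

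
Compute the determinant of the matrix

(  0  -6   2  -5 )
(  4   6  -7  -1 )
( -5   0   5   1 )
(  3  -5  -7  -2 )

-967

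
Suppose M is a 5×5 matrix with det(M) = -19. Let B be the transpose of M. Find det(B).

det(B) = -19

det(Mᵀ) = det(M).
det(B) = (1)·(-19) = -19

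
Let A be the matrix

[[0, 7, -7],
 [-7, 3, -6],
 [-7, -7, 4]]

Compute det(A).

Expand along column 1:
  − (-7) · |7 -7; -7 4| = −(-7)·(28 − 49) = -147
  + (-7) · |7 -7; 3 -6| = (-7)·(-42 − (-21)) = 147
Sum: (-147) + (147) = 0

det(A) = 0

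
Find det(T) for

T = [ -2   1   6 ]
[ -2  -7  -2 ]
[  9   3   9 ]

Expand along column 1:
  + (-2) · |-7 -2; 3 9| = (-2)·(-63 − (-6)) = 114
  − (-2) · |1 6; 3 9| = −(-2)·(9 − 18) = -18
  + 9 · |1 6; -7 -2| = 9·(-2 − (-42)) = 360
Sum: (114) + (-18) + (360) = 456

456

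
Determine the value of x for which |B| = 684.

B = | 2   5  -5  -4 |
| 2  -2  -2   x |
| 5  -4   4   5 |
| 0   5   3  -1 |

Expanding along the column containing x, det(B) is linear in x: det(B) = (-264)·x + (156).
Set (-264)·x + (156) = 684  ⇒  (-264)·x = 528  ⇒  x = -2.

-2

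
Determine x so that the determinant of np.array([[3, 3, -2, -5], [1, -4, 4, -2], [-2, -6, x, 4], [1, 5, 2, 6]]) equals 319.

Expanding along the row containing x, det(M) is linear in x: det(M) = (-111)·x + (652).
Set (-111)·x + (652) = 319  ⇒  (-111)·x = -333  ⇒  x = 3.

x = 3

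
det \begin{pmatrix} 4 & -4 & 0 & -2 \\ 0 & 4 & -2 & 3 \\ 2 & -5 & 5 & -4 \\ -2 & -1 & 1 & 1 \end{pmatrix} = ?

Expand along row 1 (it has 1 zero):
  + (4) · M_11   where M_11 = det([4 -2 3; -5 5 -4; -1 1 1]) = 18
  − (-4) · M_12   where M_12 = det([0 -2 3; 2 5 -4; -2 1 1]) = 24
  − (-2) · M_14   where M_14 = det([0 4 -2; 2 -5 5; -2 -1 1]) = -24
det = (+1)·(4)·(18) + (-1)·(-4)·(24) + (-1)·(-2)·(-24) = 120

The determinant is 120.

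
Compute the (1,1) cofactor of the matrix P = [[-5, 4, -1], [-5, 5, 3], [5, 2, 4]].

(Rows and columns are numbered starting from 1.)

14

Delete row 1 and column 1; the remaining 2×2 submatrix is [5 3; 2 4].
Its determinant is 5·4 − 3·2 = 14.
The cofactor carries sign (−1)^(1+1) = +1, so C_{1,1} = +(14) = 14.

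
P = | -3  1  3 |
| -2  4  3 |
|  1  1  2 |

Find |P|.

The determinant is -26.

Expand along column 1:
  + (-3) · |4 3; 1 2| = (-3)·(8 − 3) = -15
  − (-2) · |1 3; 1 2| = −(-2)·(2 − 3) = -2
  + 1 · |1 3; 4 3| = 1·(3 − 12) = -9
Sum: (-15) + (-2) + (-9) = -26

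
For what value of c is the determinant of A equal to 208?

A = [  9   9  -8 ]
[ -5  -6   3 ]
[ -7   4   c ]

Expanding along the row containing c, det(A) is linear in c: det(A) = (-9)·c + (199).
Set (-9)·c + (199) = 208  ⇒  (-9)·c = 9  ⇒  c = -1.

-1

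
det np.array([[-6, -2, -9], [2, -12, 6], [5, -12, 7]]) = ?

Expand along row 1:
  + (-6) · |-12 6; -12 7| = (-6)·(-84 − (-72)) = 72
  − (-2) · |2 6; 5 7| = −(-2)·(14 − 30) = -32
  + (-9) · |2 -12; 5 -12| = (-9)·(-24 − (-60)) = -324
Sum: (72) + (-32) + (-324) = -284

The determinant is -284.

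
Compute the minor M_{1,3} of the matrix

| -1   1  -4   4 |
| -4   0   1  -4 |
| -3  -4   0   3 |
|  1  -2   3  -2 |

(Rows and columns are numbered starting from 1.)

Delete row 1 and column 3; the remaining 3×3 submatrix is [-4 0 -4; -3 -4 3; 1 -2 -2].
Its determinant is -96.

The minor is -96.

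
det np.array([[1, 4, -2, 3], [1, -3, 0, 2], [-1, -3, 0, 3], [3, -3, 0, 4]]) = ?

Expand along column 3 (it has 3 zeros):
  + (-2) · M_13   where M_13 = det([1 -3 2; -1 -3 3; 3 -3 4]) = -18
det = (+1)·(-2)·(-18) = 36

The determinant is 36.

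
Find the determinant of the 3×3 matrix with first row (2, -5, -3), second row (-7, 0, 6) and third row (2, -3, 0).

Expand along row 2:
  − (-7) · |-5 -3; -3 0| = −(-7)·(0 − 9) = -63
  − 6 · |2 -5; 2 -3| = −6·(-6 − (-10)) = -24
Sum: (-63) + (-24) = -87

-87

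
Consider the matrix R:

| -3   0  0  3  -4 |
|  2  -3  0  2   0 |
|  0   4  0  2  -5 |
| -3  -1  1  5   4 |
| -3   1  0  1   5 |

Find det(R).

The determinant is -484.

Expand along column 3 (it has 4 zeros):
  − (1) · M_43   where M_43 = det([-3 0 3 -4; 2 -3 2 0; 0 4 2 -5; -3 1 1 5]) = 484
det = (-1)·(1)·(484) = -484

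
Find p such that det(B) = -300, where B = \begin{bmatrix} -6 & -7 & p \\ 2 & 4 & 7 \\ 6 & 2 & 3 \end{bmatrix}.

Expanding along the column containing p, det(B) is linear in p: det(B) = (-20)·p + (-240).
Set (-20)·p + (-240) = -300  ⇒  (-20)·p = -60  ⇒  p = 3.

p = 3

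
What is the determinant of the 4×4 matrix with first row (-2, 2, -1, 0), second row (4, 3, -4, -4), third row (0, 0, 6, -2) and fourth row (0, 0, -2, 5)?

The determinant is -364.

The matrix is block upper-triangular with a 2×2 block and a 2×2 block on the diagonal, so its determinant equals the product of the determinants of the diagonal blocks.
det of the 2×2 block = -14
det of the 2×2 block = 26
det = (-14)·(26) = -364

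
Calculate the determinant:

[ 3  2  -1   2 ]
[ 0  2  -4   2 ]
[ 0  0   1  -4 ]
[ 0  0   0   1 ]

The matrix is upper triangular, so the determinant is the product of the diagonal entries:
det = (3) · (2) · (1) · (1) = 6

6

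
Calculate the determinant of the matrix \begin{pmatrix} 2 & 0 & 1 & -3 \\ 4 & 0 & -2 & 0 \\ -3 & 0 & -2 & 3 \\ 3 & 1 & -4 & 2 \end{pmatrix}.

18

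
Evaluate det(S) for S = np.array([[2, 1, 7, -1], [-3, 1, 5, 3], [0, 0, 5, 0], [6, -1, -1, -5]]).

Expand along row 3 (it has 3 zeros):
  + (5) · M_33   where M_33 = det([2 1 -1; -3 1 3; 6 -1 -5]) = 2
det = (+1)·(5)·(2) = 10

10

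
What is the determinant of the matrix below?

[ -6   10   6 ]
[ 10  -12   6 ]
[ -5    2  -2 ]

Expand along row 1:
  + (-6) · |-12 6; 2 -2| = (-6)·(24 − 12) = -72
  − 10 · |10 6; -5 -2| = −10·(-20 − (-30)) = -100
  + 6 · |10 -12; -5 2| = 6·(20 − 60) = -240
Sum: (-72) + (-100) + (-240) = -412

-412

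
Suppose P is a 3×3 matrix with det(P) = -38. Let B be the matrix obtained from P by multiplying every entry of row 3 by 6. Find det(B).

Scaling one row by 6 multiplies the determinant by 6.
det(B) = (6)·(-38) = -228

|B| = -228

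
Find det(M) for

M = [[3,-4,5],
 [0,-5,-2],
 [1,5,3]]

|M| = 18

Expand along column 1:
  + 3 · |-5 -2; 5 3| = 3·(-15 − (-10)) = -15
  + 1 · |-4 5; -5 -2| = 1·(8 − (-25)) = 33
Sum: (-15) + (33) = 18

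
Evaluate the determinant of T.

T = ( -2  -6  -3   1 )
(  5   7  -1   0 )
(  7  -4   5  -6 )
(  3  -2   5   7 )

3717

Expand along row 2 (it has 1 zero):
  − (5) · M_21   where M_21 = det([-6 -3 1; -4 5 -6; -2 5 7]) = -520
  + (7) · M_22   where M_22 = det([-2 -3 1; 7 5 -6; 3 5 7]) = 91
  − (-1) · M_23   where M_23 = det([-2 -6 1; 7 -4 -6; 3 -2 7]) = 480
det = (-1)·(5)·(-520) + (+1)·(7)·(91) + (-1)·(-1)·(480) = 3717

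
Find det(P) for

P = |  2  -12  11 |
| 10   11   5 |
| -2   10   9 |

|P| = 2640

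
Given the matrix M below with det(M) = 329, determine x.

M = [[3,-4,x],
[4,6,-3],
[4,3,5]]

-7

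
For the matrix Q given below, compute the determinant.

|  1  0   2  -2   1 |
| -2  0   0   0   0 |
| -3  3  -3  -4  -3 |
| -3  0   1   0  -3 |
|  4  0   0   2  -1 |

-72

Expand along row 2 (it has 4 zeros):
  − (-2) · M_21   where M_21 = det([0 2 -2 1; 3 -3 -4 -3; 0 1 0 -3; 0 0 2 -1]) = -36
det = (-1)·(-2)·(-36) = -72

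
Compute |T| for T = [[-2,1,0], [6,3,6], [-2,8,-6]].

Expand along column 3:
  − 6 · |-2 1; -2 8| = −6·(-16 − (-2)) = 84
  + (-6) · |-2 1; 6 3| = (-6)·(-6 − 6) = 72
Sum: (84) + (72) = 156

|T| = 156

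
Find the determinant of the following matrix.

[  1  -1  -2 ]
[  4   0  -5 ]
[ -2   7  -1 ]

Expand along column 2:
  − (-1) · |4 -5; -2 -1| = −(-1)·(-4 − 10) = -14
  − 7 · |1 -2; 4 -5| = −7·(-5 − (-8)) = -21
Sum: (-14) + (-21) = -35

-35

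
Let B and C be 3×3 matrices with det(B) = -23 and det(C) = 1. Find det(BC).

det(BC) = -23

det(BC) = det(B)·det(C) = (-23)·(1) = -23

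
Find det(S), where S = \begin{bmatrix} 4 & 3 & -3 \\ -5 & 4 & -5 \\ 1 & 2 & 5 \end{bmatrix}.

Expand along row 1:
  + 4 · |4 -5; 2 5| = 4·(20 − (-10)) = 120
  − 3 · |-5 -5; 1 5| = −3·(-25 − (-5)) = 60
  + (-3) · |-5 4; 1 2| = (-3)·(-10 − 4) = 42
Sum: (120) + (60) + (42) = 222

222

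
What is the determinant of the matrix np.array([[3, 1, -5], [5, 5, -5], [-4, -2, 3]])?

-30

Expand along column 1:
  + 3 · |5 -5; -2 3| = 3·(15 − 10) = 15
  − 5 · |1 -5; -2 3| = −5·(3 − 10) = 35
  + (-4) · |1 -5; 5 -5| = (-4)·(-5 − (-25)) = -80
Sum: (15) + (35) + (-80) = -30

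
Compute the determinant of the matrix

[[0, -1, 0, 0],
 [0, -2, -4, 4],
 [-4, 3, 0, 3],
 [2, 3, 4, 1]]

The determinant is -104.

Expand along row 1 (it has 3 zeros):
  − (-1) · M_12   where M_12 = det([0 -4 4; -4 0 3; 2 4 1]) = -104
det = (-1)·(-1)·(-104) = -104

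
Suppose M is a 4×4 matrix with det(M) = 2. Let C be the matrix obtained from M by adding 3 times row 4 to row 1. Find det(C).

det(C) = 2

Adding a multiple of one row to another leaves the determinant unchanged.
det(C) = (1)·(2) = 2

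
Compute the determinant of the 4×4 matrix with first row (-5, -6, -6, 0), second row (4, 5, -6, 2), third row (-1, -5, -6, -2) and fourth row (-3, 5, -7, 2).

-1044

Expand along row 1 (it has 1 zero):
  + (-5) · M_11   where M_11 = det([5 -6 2; -5 -6 -2; 5 -7 2]) = 0
  − (-6) · M_12   where M_12 = det([4 -6 2; -1 -6 -2; -3 -7 2]) = -174
  + (-6) · M_13   where M_13 = det([4 5 2; -1 -5 -2; -3 5 2]) = 0
det = (+1)·(-5)·(0) + (-1)·(-6)·(-174) + (+1)·(-6)·(0) = -1044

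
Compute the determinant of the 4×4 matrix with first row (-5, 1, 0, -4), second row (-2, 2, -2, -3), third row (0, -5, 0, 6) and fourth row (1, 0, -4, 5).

Expand along row 3 (it has 2 zeros):
  − (-5) · M_32   where M_32 = det([-5 0 -4; -2 -2 -3; 1 -4 5]) = 70
  − (6) · M_34   where M_34 = det([-5 1 0; -2 2 -2; 1 0 -4]) = 30
det = (-1)·(-5)·(70) + (-1)·(6)·(30) = 170

The determinant is 170.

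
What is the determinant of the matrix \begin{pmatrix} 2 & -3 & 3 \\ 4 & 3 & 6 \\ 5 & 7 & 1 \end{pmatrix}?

Expand along row 1:
  + 2 · |3 6; 7 1| = 2·(3 − 42) = -78
  − (-3) · |4 6; 5 1| = −(-3)·(4 − 30) = -78
  + 3 · |4 3; 5 7| = 3·(28 − 15) = 39
Sum: (-78) + (-78) + (39) = -117

The determinant is -117.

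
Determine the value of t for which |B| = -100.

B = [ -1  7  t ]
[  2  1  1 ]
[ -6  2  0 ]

-6

Expanding along the column containing t, det(B) is linear in t: det(B) = (10)·t + (-40).
Set (10)·t + (-40) = -100  ⇒  (10)·t = -60  ⇒  t = -6.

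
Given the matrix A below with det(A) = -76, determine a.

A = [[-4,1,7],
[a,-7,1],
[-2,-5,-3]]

Expanding along the column containing a, det(A) is linear in a: det(A) = (-32)·a + (-204).
Set (-32)·a + (-204) = -76  ⇒  (-32)·a = 128  ⇒  a = -4.

a = -4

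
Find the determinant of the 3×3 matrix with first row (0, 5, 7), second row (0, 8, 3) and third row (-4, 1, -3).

Expand along column 1:
  + (-4) · |5 7; 8 3| = (-4)·(15 − 56) = 164

164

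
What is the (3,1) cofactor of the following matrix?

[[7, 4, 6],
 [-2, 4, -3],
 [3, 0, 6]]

-36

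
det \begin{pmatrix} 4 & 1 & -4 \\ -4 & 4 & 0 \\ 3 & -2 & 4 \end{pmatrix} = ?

Expand along row 2:
  − (-4) · |1 -4; -2 4| = −(-4)·(4 − 8) = -16
  + 4 · |4 -4; 3 4| = 4·(16 − (-12)) = 112
Sum: (-16) + (112) = 96

96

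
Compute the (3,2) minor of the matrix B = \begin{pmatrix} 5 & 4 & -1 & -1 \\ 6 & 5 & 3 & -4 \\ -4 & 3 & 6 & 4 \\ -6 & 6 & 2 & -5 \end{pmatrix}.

Delete row 3 and column 2; the remaining 3×3 submatrix is [5 -1 -1; 6 3 -4; -6 2 -5].
Its determinant is -119.

-119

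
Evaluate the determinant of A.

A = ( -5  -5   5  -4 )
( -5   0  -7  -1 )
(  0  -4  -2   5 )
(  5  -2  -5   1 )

Expand along row 2 (it has 1 zero):
  − (-5) · M_21   where M_21 = det([-5 5 -4; -4 -2 5; -2 -5 1]) = -209
  − (-7) · M_23   where M_23 = det([-5 -5 -4; 0 -4 5; 5 -2 1]) = -235
  + (-1) · M_24   where M_24 = det([-5 -5 5; 0 -4 -2; 5 -2 -5]) = 70
det = (-1)·(-5)·(-209) + (-1)·(-7)·(-235) + (+1)·(-1)·(70) = -2760

The determinant is -2760.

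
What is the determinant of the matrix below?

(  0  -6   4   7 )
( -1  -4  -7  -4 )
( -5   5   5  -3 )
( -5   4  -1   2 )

-3150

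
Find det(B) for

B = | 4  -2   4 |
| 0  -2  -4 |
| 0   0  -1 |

B is upper triangular, so det(B) is the product of the diagonal entries:
det = (4) · (-2) · (-1) = 8

det(B) = 8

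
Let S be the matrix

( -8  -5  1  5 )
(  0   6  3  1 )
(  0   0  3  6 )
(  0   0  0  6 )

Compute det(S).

S is upper triangular, so det(S) is the product of the diagonal entries:
det = (-8) · (6) · (3) · (6) = -864

det(S) = -864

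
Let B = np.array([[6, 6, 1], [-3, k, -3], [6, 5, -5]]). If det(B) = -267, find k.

Expanding along the column containing k, det(B) is linear in k: det(B) = (-36)·k + (-123).
Set (-36)·k + (-123) = -267  ⇒  (-36)·k = -144  ⇒  k = 4.

4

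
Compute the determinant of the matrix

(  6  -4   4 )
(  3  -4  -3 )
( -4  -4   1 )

-244

Expand along row 1:
  + 6 · |-4 -3; -4 1| = 6·(-4 − 12) = -96
  − (-4) · |3 -3; -4 1| = −(-4)·(3 − 12) = -36
  + 4 · |3 -4; -4 -4| = 4·(-12 − 16) = -112
Sum: (-96) + (-36) + (-112) = -244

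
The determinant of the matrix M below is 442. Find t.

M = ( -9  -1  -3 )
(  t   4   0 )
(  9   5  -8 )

Expanding along the column containing t, det(M) is linear in t: det(M) = (-23)·t + (396).
Set (-23)·t + (396) = 442  ⇒  (-23)·t = 46  ⇒  t = -2.

-2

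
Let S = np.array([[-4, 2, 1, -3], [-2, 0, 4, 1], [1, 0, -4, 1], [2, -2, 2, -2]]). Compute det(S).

Expand along column 2 (it has 2 zeros):
  − (2) · M_12   where M_12 = det([-2 4 1; 1 -4 1; 2 2 -2]) = 14
  + (-2) · M_42   where M_42 = det([-4 1 -3; -2 4 1; 1 -4 1]) = -41
det = (-1)·(2)·(14) + (+1)·(-2)·(-41) = 54

|S| = 54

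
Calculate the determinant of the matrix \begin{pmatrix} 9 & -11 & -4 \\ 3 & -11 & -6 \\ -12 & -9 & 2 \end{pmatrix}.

Expand along column 1:
  + 9 · |-11 -6; -9 2| = 9·(-22 − 54) = -684
  − 3 · |-11 -4; -9 2| = −3·(-22 − 36) = 174
  + (-12) · |-11 -4; -11 -6| = (-12)·(66 − 44) = -264
Sum: (-684) + (174) + (-264) = -774

-774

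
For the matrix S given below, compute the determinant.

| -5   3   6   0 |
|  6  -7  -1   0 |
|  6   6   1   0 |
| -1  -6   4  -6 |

Expand along column 4 (it has 3 zeros):
  + (-6) · M_44   where M_44 = det([-5 3 6; 6 -7 -1; 6 6 1]) = 437
det = (+1)·(-6)·(437) = -2622

-2622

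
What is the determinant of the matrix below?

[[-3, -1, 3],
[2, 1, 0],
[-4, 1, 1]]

17

Expand along row 2:
  − 2 · |-1 3; 1 1| = −2·(-1 − 3) = 8
  + 1 · |-3 3; -4 1| = 1·(-3 − (-12)) = 9
Sum: (8) + (9) = 17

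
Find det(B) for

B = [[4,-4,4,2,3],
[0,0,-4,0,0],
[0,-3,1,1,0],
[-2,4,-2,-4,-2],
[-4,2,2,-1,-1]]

216

Expand along row 2 (it has 4 zeros):
  − (-4) · M_23   where M_23 = det([4 -4 2 3; 0 -3 1 0; -2 4 -4 -2; -4 2 -1 -1]) = 54
det = (-1)·(-4)·(54) = 216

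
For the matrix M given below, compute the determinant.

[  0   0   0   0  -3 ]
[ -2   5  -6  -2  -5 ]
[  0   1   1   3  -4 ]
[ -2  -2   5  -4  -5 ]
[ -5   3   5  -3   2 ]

-69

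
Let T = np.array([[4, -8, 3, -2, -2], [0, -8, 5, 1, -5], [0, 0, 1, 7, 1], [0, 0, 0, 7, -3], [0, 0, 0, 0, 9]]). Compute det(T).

-2016

T is upper triangular, so det(T) is the product of the diagonal entries:
det = (4) · (-8) · (1) · (7) · (9) = -2016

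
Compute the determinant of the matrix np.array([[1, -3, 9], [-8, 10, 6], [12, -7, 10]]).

Expand along row 1:
  + 1 · |10 6; -7 10| = 1·(100 − (-42)) = 142
  − (-3) · |-8 6; 12 10| = −(-3)·(-80 − 72) = -456
  + 9 · |-8 10; 12 -7| = 9·(56 − 120) = -576
Sum: (142) + (-456) + (-576) = -890

-890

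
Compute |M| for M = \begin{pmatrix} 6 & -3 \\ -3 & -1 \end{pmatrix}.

-15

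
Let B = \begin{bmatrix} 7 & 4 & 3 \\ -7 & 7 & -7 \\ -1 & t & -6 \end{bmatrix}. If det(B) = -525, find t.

t = -4

Expanding along the column containing t, det(B) is linear in t: det(B) = (28)·t + (-413).
Set (28)·t + (-413) = -525  ⇒  (28)·t = -112  ⇒  t = -4.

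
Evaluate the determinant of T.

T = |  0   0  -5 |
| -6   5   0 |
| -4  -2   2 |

The determinant is -160.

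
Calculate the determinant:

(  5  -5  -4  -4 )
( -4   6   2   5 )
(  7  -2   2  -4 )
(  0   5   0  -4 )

-814

Expand along row 4 (it has 2 zeros):
  + (5) · M_42   where M_42 = det([5 -4 -4; -4 2 5; 7 2 -4]) = -78
  + (-4) · M_44   where M_44 = det([5 -5 -4; -4 6 2; 7 -2 2]) = 106
det = (+1)·(5)·(-78) + (+1)·(-4)·(106) = -814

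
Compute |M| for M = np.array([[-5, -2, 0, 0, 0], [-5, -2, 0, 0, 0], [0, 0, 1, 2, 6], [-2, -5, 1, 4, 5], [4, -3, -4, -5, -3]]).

0

M is block lower-triangular with a 2×2 block and a 3×3 block on the diagonal, so its determinant equals the product of the determinants of the diagonal blocks.
det of the 2×2 block = 0
det of the 3×3 block = 45
det = (0)·(45) = 0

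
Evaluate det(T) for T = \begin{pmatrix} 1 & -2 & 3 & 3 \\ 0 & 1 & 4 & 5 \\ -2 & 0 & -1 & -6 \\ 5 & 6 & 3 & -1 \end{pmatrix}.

The determinant is -496.

Expand along row 2 (it has 1 zero):
  + (1) · M_22   where M_22 = det([1 3 3; -2 -1 -6; 5 3 -1]) = -80
  − (4) · M_23   where M_23 = det([1 -2 3; -2 0 -6; 5 6 -1]) = 64
  + (5) · M_24   where M_24 = det([1 -2 3; -2 0 -1; 5 6 3]) = -32
det = (+1)·(1)·(-80) + (-1)·(4)·(64) + (+1)·(5)·(-32) = -496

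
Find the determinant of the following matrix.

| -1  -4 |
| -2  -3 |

-5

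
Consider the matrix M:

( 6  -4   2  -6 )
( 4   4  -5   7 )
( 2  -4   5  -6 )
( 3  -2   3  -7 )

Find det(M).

Expand along row 1:
  + (6) · M_11   where M_11 = det([4 -5 7; -4 5 -6; -2 3 -7]) = -2
  − (-4) · M_12   where M_12 = det([4 -5 7; 2 5 -6; 3 3 -7]) = -111
  + (2) · M_13   where M_13 = det([4 4 7; 2 -4 -6; 3 -2 -7]) = 104
  − (-6) · M_14   where M_14 = det([4 4 -5; 2 -4 5; 3 -2 3]) = -12
det = (+1)·(6)·(-2) + (-1)·(-4)·(-111) + (+1)·(2)·(104) + (-1)·(-6)·(-12) = -320

|M| = -320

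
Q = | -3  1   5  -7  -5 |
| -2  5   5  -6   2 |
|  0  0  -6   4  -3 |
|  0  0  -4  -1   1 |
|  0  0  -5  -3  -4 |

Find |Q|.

det(Q) = 1911

Q is block upper-triangular with a 2×2 block and a 3×3 block on the diagonal, so its determinant equals the product of the determinants of the diagonal blocks.
det of the 2×2 block = -13
det of the 3×3 block = -147
det = (-13)·(-147) = 1911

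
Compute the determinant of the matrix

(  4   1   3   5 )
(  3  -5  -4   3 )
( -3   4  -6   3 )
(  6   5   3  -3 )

-2994

Expand along row 1:
  + (4) · M_11   where M_11 = det([-5 -4 3; 4 -6 3; 5 3 -3]) = -27
  − (1) · M_12   where M_12 = det([3 -4 3; -3 -6 3; 6 3 -3]) = 72
  + (3) · M_13   where M_13 = det([3 -5 3; -3 4 3; 6 5 -3]) = -243
  − (5) · M_14   where M_14 = det([3 -5 -4; -3 4 -6; 6 5 3]) = 417
det = (+1)·(4)·(-27) + (-1)·(1)·(72) + (+1)·(3)·(-243) + (-1)·(5)·(417) = -2994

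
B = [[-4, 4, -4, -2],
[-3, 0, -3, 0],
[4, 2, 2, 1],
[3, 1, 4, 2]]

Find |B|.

Expand along row 2 (it has 2 zeros):
  − (-3) · M_21   where M_21 = det([4 -4 -2; 2 2 1; 1 4 2]) = 0
  − (-3) · M_23   where M_23 = det([-4 4 -2; 4 2 1; 3 1 2]) = -28
det = (-1)·(-3)·(0) + (-1)·(-3)·(-28) = -84

-84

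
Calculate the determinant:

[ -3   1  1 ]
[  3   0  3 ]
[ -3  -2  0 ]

Expand along column 2:
  − 1 · |3 3; -3 0| = −1·(0 − (-9)) = -9
  − (-2) · |-3 1; 3 3| = −(-2)·(-9 − 3) = -24
Sum: (-9) + (-24) = -33

The determinant is -33.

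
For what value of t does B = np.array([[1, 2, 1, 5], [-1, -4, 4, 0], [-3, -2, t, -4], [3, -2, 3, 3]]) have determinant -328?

-5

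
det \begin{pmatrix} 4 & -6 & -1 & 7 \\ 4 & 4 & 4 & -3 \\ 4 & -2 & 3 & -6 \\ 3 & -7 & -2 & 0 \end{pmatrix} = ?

-620

Expand along row 4 (it has 1 zero):
  − (3) · M_41   where M_41 = det([-6 -1 7; 4 4 -3; -2 3 -6]) = 200
  + (-7) · M_42   where M_42 = det([4 -1 7; 4 4 -3; 4 3 -6]) = -100
  − (-2) · M_43   where M_43 = det([4 -6 7; 4 4 -3; 4 -2 -6]) = -360
det = (-1)·(3)·(200) + (+1)·(-7)·(-100) + (-1)·(-2)·(-360) = -620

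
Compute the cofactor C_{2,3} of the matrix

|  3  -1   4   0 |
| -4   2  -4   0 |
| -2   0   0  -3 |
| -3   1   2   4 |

Delete row 2 and column 3; the remaining 3×3 submatrix is [3 -1 0; -2 0 -3; -3 1 4].
Its determinant is -8.
The cofactor carries sign (−1)^(2+3) = −1, so C_{2,3} = −(-8) = 8.

8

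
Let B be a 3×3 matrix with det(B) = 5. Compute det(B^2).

det(B^2) = (det B)^2 = (5)^2 = 25

The determinant is 25.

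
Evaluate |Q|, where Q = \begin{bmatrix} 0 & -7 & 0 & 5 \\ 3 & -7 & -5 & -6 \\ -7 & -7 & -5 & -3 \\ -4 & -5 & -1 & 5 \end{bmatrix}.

-787

Expand along row 1 (it has 2 zeros):
  − (-7) · M_12   where M_12 = det([3 -5 -6; -7 -5 -3; -4 -1 5]) = -241
  − (5) · M_14   where M_14 = det([3 -7 -5; -7 -7 -5; -4 -5 -1]) = -180
det = (-1)·(-7)·(-241) + (-1)·(5)·(-180) = -787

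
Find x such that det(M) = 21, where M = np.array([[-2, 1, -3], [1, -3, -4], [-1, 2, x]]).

Expanding along the column containing x, det(M) is linear in x: det(M) = (5)·x + (-9).
Set (5)·x + (-9) = 21  ⇒  (5)·x = 30  ⇒  x = 6.

x = 6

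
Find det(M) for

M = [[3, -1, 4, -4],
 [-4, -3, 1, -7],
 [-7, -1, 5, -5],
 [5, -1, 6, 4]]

-1098

Expand along row 1:
  + (3) · M_11   where M_11 = det([-3 1 -7; -1 5 -5; -1 6 4]) = -134
  − (-1) · M_12   where M_12 = det([-4 1 -7; -7 5 -5; 5 6 4]) = 272
  + (4) · M_13   where M_13 = det([-4 -3 -7; -7 -1 -5; 5 -1 4]) = -57
  − (-4) · M_14   where M_14 = det([-4 -3 1; -7 -1 5; 5 -1 6]) = -185
det = (+1)·(3)·(-134) + (-1)·(-1)·(272) + (+1)·(4)·(-57) + (-1)·(-4)·(-185) = -1098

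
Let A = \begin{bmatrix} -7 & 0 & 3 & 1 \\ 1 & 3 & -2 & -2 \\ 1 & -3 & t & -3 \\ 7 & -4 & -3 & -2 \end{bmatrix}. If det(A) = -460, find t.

Expanding along the column containing t, det(A) is linear in t: det(A) = (73)·t + (124).
Set (73)·t + (124) = -460  ⇒  (73)·t = -584  ⇒  t = -8.

t = -8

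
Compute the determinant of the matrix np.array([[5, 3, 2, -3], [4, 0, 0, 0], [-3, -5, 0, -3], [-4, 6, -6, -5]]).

The determinant is 920.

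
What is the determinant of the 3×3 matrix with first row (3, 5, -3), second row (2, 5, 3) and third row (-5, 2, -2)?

Expand along row 1:
  + 3 · |5 3; 2 -2| = 3·(-10 − 6) = -48
  − 5 · |2 3; -5 -2| = −5·(-4 − (-15)) = -55
  + (-3) · |2 5; -5 2| = (-3)·(4 − (-25)) = -87
Sum: (-48) + (-55) + (-87) = -190

-190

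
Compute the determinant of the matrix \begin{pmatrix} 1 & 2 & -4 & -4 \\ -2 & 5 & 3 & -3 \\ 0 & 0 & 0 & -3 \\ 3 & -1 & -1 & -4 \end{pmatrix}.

192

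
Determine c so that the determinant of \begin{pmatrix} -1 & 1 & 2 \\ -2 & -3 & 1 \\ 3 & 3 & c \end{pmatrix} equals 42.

6

Expanding along the row containing c, det(A) is linear in c: det(A) = (5)·c + (12).
Set (5)·c + (12) = 42  ⇒  (5)·c = 30  ⇒  c = 6.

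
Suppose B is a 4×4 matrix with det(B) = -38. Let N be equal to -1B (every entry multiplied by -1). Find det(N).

-38

For a 4×4 matrix, det(-1B) = (-1)^4·det(B) = 1·det(B).
det(N) = (1)·(-38) = -38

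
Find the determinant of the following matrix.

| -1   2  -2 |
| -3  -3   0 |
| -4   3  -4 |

Expand along row 2:
  − (-3) · |2 -2; 3 -4| = −(-3)·(-8 − (-6)) = -6
  + (-3) · |-1 -2; -4 -4| = (-3)·(4 − 8) = 12
Sum: (-6) + (12) = 6

6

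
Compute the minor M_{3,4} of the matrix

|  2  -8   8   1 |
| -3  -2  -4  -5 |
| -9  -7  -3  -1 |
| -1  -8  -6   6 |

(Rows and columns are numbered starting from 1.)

248

Delete row 3 and column 4; the remaining 3×3 submatrix is [2 -8 8; -3 -2 -4; -1 -8 -6].
Its determinant is 248.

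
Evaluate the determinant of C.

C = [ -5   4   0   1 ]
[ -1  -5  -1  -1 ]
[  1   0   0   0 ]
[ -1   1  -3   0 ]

The determinant is 4.

Expand along row 3 (it has 3 zeros):
  + (1) · M_31   where M_31 = det([4 0 1; -5 -1 -1; 1 -3 0]) = 4
det = (+1)·(1)·(4) = 4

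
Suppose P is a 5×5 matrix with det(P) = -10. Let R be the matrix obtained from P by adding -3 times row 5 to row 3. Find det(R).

Adding a multiple of one row to another leaves the determinant unchanged.
det(R) = (1)·(-10) = -10

|R| = -10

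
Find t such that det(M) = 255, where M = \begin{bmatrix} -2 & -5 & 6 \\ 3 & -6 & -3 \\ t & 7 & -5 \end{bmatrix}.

6

Expanding along the row containing t, det(M) is linear in t: det(M) = (51)·t + (-51).
Set (51)·t + (-51) = 255  ⇒  (51)·t = 306  ⇒  t = 6.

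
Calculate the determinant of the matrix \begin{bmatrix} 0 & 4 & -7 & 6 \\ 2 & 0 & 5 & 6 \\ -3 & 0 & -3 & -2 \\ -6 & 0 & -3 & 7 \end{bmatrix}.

The determinant is -228.

Expand along column 2 (it has 3 zeros):
  − (4) · M_12   where M_12 = det([2 5 6; -3 -3 -2; -6 -3 7]) = 57
det = (-1)·(4)·(57) = -228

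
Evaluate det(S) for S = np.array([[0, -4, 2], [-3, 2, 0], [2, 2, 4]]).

-68

Expand along row 1:
  − (-4) · |-3 0; 2 4| = −(-4)·(-12 − 0) = -48
  + 2 · |-3 2; 2 2| = 2·(-6 − 4) = -20
Sum: (-48) + (-20) = -68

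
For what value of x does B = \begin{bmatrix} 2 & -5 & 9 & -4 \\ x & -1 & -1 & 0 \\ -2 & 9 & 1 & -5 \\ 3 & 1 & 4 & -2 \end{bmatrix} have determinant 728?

x = 4

Expanding along the row containing x, det(B) is linear in x: det(B) = (113)·x + (276).
Set (113)·x + (276) = 728  ⇒  (113)·x = 452  ⇒  x = 4.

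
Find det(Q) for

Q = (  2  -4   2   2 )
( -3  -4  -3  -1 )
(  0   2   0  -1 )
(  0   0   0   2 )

The determinant is 0.

Expand along row 4 (it has 3 zeros):
  + (2) · M_44   where M_44 = det([2 -4 2; -3 -4 -3; 0 2 0]) = 0
det = (+1)·(2)·(0) = 0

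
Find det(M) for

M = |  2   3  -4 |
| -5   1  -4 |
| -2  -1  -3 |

The determinant is -63.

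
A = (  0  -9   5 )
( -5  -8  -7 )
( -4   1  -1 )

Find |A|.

Expand along row 1:
  − (-9) · |-5 -7; -4 -1| = −(-9)·(5 − 28) = -207
  + 5 · |-5 -8; -4 1| = 5·(-5 − 32) = -185
Sum: (-207) + (-185) = -392

The determinant is -392.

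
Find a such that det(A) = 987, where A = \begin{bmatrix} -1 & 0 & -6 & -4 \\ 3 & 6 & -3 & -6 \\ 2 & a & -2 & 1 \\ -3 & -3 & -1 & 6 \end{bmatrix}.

a = -7

Expanding along the column containing a, det(A) is linear in a: det(A) = (-72)·a + (483).
Set (-72)·a + (483) = 987  ⇒  (-72)·a = 504  ⇒  a = -7.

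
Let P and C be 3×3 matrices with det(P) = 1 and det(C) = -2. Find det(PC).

|PC| = -2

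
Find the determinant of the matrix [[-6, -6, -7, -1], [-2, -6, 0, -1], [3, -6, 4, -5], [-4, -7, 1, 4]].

-213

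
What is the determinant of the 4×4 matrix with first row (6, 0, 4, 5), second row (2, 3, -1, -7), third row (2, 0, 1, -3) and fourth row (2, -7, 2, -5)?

-240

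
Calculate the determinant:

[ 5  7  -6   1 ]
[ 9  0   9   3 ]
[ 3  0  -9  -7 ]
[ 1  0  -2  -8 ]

-4788

Expand along column 2 (it has 3 zeros):
  − (7) · M_12   where M_12 = det([9 9 3; 3 -9 -7; 1 -2 -8]) = 684
det = (-1)·(7)·(684) = -4788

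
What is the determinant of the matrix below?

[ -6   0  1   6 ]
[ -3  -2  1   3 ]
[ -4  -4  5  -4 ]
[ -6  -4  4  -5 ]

Expand along row 1 (it has 1 zero):
  + (-6) · M_11   where M_11 = det([-2 1 3; -4 5 -4; -4 4 -5]) = 26
  + (1) · M_13   where M_13 = det([-3 -2 3; -4 -4 -4; -6 -4 -5]) = -44
  − (6) · M_14   where M_14 = det([-3 -2 1; -4 -4 5; -6 -4 4]) = 8
det = (+1)·(-6)·(26) + (+1)·(1)·(-44) + (-1)·(6)·(8) = -248

-248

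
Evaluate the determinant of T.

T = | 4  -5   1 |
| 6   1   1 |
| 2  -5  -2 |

-90

Expand along row 1:
  + 4 · |1 1; -5 -2| = 4·(-2 − (-5)) = 12
  − (-5) · |6 1; 2 -2| = −(-5)·(-12 − 2) = -70
  + 1 · |6 1; 2 -5| = 1·(-30 − 2) = -32
Sum: (12) + (-70) + (-32) = -90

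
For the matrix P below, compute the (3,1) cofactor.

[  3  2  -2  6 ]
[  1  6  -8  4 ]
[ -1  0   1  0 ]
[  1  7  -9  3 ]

The cofactor is 16.

Delete row 3 and column 1; the remaining 3×3 submatrix is [2 -2 6; 6 -8 4; 7 -9 3].
Its determinant is 16.
The cofactor carries sign (−1)^(3+1) = +1, so C_{3,1} = +(16) = 16.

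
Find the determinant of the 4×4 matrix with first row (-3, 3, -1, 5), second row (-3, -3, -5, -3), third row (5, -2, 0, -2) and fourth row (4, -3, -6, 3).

The determinant is -214.

Expand along row 3 (it has 1 zero):
  + (5) · M_31   where M_31 = det([3 -1 5; -3 -5 -3; -3 -6 3]) = -102
  − (-2) · M_32   where M_32 = det([-3 -1 5; -3 -5 -3; 4 -6 3]) = 292
  − (-2) · M_34   where M_34 = det([-3 3 -1; -3 -3 -5; 4 -3 -6]) = -144
det = (+1)·(5)·(-102) + (-1)·(-2)·(292) + (-1)·(-2)·(-144) = -214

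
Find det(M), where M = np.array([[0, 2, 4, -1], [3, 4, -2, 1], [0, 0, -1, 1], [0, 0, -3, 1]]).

The determinant is -12.

M is block upper-triangular with a 2×2 block and a 2×2 block on the diagonal, so its determinant equals the product of the determinants of the diagonal blocks.
det of the 2×2 block = -6
det of the 2×2 block = 2
det = (-6)·(2) = -12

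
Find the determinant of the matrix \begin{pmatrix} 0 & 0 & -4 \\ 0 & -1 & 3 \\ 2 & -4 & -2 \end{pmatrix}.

Expand along row 1:
  + (-4) · |0 -1; 2 -4| = (-4)·(0 − (-2)) = -8

-8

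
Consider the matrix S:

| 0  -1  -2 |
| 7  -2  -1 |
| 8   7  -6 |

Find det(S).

Expand along row 1:
  − (-1) · |7 -1; 8 -6| = −(-1)·(-42 − (-8)) = -34
  + (-2) · |7 -2; 8 7| = (-2)·(49 − (-16)) = -130
Sum: (-34) + (-130) = -164

-164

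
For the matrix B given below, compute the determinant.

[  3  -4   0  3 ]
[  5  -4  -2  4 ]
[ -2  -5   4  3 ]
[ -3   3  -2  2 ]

Expand along row 1 (it has 1 zero):
  + (3) · M_11   where M_11 = det([-4 -2 4; -5 4 3; 3 -2 2]) = -102
  − (-4) · M_12   where M_12 = det([5 -2 4; -2 4 3; -3 -2 2]) = 144
  − (3) · M_14   where M_14 = det([5 -4 -2; -2 -5 4; -3 3 -2]) = 96
det = (+1)·(3)·(-102) + (-1)·(-4)·(144) + (-1)·(3)·(96) = -18

|B| = -18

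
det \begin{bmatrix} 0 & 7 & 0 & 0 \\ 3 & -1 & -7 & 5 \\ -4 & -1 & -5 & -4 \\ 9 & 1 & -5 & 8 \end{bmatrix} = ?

Expand along row 1 (it has 3 zeros):
  − (7) · M_12   where M_12 = det([3 -7 5; -4 -5 -4; 9 -5 8]) = 173
det = (-1)·(7)·(173) = -1211

The determinant is -1211.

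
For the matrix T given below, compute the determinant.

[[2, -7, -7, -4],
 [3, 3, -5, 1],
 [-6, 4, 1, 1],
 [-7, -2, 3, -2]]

|T| = 166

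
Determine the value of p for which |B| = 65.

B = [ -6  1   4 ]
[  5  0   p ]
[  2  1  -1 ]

Expanding along the row containing p, det(B) is linear in p: det(B) = (8)·p + (25).
Set (8)·p + (25) = 65  ⇒  (8)·p = 40  ⇒  p = 5.

5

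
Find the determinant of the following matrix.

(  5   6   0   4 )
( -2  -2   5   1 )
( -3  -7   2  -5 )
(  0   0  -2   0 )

Expand along row 4 (it has 3 zeros):
  − (-2) · M_43   where M_43 = det([5 6 4; -2 -2 1; -3 -7 -5]) = 39
det = (-1)·(-2)·(39) = 78

78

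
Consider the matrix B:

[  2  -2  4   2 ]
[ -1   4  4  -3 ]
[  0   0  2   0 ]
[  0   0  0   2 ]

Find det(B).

B is block upper-triangular with a 2×2 block and a 2×2 block on the diagonal, so its determinant equals the product of the determinants of the diagonal blocks.
det of the 2×2 block = 6
det of the 2×2 block = 4
det = (6)·(4) = 24

det(B) = 24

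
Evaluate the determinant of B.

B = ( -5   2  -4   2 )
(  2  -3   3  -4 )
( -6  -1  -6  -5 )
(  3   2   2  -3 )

Expand along row 1:
  + (-5) · M_11   where M_11 = det([-3 3 -4; -1 -6 -5; 2 2 -3]) = -163
  − (2) · M_12   where M_12 = det([2 3 -4; -6 -6 -5; 3 2 -3]) = -67
  + (-4) · M_13   where M_13 = det([2 -3 -4; -6 -1 -5; 3 2 -3]) = 161
  − (2) · M_14   where M_14 = det([2 -3 3; -6 -1 -6; 3 2 2]) = 11
det = (+1)·(-5)·(-163) + (-1)·(2)·(-67) + (+1)·(-4)·(161) + (-1)·(2)·(11) = 283

283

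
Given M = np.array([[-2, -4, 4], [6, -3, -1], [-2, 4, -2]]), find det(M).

Expand along row 1:
  + (-2) · |-3 -1; 4 -2| = (-2)·(6 − (-4)) = -20
  − (-4) · |6 -1; -2 -2| = −(-4)·(-12 − 2) = -56
  + 4 · |6 -3; -2 4| = 4·(24 − 6) = 72
Sum: (-20) + (-56) + (72) = -4

-4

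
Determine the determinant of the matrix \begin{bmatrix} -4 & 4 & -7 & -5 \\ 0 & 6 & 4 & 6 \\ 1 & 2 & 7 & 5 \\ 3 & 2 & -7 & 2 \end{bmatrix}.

Expand along row 2 (it has 1 zero):
  + (6) · M_22   where M_22 = det([-4 -7 -5; 1 7 5; 3 -7 2]) = -147
  − (4) · M_23   where M_23 = det([-4 4 -5; 1 2 5; 3 2 2]) = 96
  + (6) · M_24   where M_24 = det([-4 4 -7; 1 2 7; 3 2 -7]) = 252
det = (+1)·(6)·(-147) + (-1)·(4)·(96) + (+1)·(6)·(252) = 246

The determinant is 246.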